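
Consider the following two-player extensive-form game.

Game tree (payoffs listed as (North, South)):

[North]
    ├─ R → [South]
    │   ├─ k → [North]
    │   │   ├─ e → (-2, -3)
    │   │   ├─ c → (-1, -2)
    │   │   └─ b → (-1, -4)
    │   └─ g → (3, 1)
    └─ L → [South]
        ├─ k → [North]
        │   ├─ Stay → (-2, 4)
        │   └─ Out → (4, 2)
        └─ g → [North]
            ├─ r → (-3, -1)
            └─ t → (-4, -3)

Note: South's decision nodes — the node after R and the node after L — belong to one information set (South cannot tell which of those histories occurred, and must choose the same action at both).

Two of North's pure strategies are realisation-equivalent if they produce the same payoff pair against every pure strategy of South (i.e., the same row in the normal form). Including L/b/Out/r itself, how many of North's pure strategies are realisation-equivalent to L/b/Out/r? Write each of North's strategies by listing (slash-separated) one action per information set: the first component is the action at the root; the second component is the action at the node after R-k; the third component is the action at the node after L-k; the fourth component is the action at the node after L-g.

Row for L/b/Out/r (columns k, g): (4,2) (-3,-1).
Under L/b/Out/r, North's choice at the node after R-k can never be reached regardless of what South does, so varying those choices leaves every outcome unchanged.
Holding the reachable choices fixed and varying the unreachable one freely already gives 3 equivalent strategies.
No other strategy reproduces this row, so those 3 are the full class: L/e/Out/r, L/c/Out/r, L/b/Out/r.

3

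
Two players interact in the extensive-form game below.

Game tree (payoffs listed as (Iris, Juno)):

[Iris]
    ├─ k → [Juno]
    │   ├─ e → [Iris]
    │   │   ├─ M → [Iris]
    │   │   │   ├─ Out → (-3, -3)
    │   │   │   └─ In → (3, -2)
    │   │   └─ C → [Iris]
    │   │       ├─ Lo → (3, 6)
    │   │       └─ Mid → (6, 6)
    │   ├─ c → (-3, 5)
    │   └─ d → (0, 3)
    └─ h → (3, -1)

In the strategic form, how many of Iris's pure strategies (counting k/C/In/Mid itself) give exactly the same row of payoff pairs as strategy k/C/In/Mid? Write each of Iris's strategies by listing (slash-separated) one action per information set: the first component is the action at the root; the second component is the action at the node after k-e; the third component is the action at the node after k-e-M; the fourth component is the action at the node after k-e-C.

Row for k/C/In/Mid (columns e, c, d): (6,6) (-3,5) (0,3).
Under k/C/In/Mid, Iris's choice at the node after k-e-M can never be reached regardless of what Juno does, so varying those choices leaves every outcome unchanged.
Holding the reachable choices fixed and varying the unreachable one freely already gives 2 equivalent strategies.
No other strategy reproduces this row, so those 2 are the full class: k/C/Out/Mid, k/C/In/Mid.

2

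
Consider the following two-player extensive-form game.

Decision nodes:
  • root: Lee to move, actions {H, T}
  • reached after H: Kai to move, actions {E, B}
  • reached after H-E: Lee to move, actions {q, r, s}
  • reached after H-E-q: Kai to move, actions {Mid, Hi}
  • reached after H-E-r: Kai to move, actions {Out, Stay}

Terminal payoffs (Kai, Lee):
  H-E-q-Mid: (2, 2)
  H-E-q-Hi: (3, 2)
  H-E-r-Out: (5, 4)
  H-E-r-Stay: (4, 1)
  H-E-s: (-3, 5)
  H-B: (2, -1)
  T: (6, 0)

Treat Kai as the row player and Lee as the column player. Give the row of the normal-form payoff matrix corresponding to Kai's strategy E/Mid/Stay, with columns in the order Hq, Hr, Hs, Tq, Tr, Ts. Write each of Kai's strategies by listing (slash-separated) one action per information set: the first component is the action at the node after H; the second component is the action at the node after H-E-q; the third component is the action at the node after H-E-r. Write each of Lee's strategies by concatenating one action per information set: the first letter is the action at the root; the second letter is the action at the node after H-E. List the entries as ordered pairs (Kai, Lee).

(2,2) (4,1) (-3,5) (6,0) (6,0) (6,0)

vs Hq: Lee plays H → Kai plays E at [H] → Lee plays q at [H-E] → Kai plays Mid at [H-E-q] → (2, 2)
vs Hr: Lee plays H → Kai plays E at [H] → Lee plays r at [H-E] → Kai plays Stay at [H-E-r] → (4, 1)
vs Hs: Lee plays H → Kai plays E at [H] → Lee plays s at [H-E] → (-3, 5)
vs Tq: Lee plays T → (6, 0)
vs Tr: Lee plays T → (6, 0)
vs Ts: Lee plays T → (6, 0)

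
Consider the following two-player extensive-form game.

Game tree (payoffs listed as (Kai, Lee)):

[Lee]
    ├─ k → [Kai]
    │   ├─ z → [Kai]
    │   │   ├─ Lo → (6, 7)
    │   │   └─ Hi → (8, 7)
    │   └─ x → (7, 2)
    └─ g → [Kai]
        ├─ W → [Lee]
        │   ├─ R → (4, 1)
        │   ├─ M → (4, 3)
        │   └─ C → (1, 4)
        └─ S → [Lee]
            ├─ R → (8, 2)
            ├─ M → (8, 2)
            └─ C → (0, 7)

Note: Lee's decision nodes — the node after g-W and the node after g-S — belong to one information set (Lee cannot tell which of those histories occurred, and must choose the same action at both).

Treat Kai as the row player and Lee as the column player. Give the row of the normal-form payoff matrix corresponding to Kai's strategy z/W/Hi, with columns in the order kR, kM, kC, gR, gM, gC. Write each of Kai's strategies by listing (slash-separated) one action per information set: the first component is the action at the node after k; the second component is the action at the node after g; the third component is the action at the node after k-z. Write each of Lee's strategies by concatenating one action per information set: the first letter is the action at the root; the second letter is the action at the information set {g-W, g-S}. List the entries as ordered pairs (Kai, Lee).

(8,7) (8,7) (8,7) (4,1) (4,3) (1,4)

vs kR: Lee plays k → Kai plays z at [k] → Kai plays Hi at [k-z] → (8, 7)
vs kM: Lee plays k → Kai plays z at [k] → Kai plays Hi at [k-z] → (8, 7)
vs kC: Lee plays k → Kai plays z at [k] → Kai plays Hi at [k-z] → (8, 7)
vs gR: Lee plays g → Kai plays W at [g] → Lee plays R at [g-W] → (4, 1)
vs gM: Lee plays g → Kai plays W at [g] → Lee plays M at [g-W] → (4, 3)
vs gC: Lee plays g → Kai plays W at [g] → Lee plays C at [g-W] → (1, 4)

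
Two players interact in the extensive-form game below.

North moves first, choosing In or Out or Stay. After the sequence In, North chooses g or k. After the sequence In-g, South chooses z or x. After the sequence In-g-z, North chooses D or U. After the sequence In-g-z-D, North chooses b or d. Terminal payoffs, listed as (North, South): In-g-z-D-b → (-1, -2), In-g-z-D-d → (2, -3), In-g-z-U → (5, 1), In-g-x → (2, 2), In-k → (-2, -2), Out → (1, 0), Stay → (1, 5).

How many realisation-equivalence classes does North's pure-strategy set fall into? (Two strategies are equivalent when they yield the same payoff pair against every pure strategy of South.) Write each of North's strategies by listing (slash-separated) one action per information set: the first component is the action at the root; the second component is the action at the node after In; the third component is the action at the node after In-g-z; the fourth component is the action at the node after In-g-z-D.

North has 24 pure strategies: In/g/D/b, In/g/D/d, In/g/U/b, In/g/U/d, In/k/D/b, In/k/D/d, In/k/U/b, In/k/U/d, Out/g/D/b, Out/g/D/d, Out/g/U/b, Out/g/U/d, Out/k/D/b, Out/k/D/d, Out/k/U/b, Out/k/U/d, Stay/g/D/b, Stay/g/D/d, Stay/g/U/b, Stay/g/U/d, Stay/k/D/b, Stay/k/D/d, Stay/k/U/b, Stay/k/U/d. Columns: z, x.
{In/g/D/b} → row (-1,-2) (2,2)
{In/g/D/d} → row (2,-3) (2,2)
{In/g/U/b, In/g/U/d} → row (5,1) (2,2)
{In/k/D/b, In/k/D/d, In/k/U/b, In/k/U/d} → row (-2,-2) (-2,-2)
{Out/g/D/b, Out/g/D/d, Out/g/U/b, Out/g/U/d, Out/k/D/b, Out/k/D/d, Out/k/U/b, Out/k/U/d} → row (1,0) (1,0)
{Stay/g/D/b, Stay/g/D/d, Stay/g/U/b, Stay/g/U/d, Stay/k/D/b, Stay/k/D/d, Stay/k/U/b, Stay/k/U/d} → row (1,5) (1,5)
That's 6 distinct rows out of 24 strategies.

6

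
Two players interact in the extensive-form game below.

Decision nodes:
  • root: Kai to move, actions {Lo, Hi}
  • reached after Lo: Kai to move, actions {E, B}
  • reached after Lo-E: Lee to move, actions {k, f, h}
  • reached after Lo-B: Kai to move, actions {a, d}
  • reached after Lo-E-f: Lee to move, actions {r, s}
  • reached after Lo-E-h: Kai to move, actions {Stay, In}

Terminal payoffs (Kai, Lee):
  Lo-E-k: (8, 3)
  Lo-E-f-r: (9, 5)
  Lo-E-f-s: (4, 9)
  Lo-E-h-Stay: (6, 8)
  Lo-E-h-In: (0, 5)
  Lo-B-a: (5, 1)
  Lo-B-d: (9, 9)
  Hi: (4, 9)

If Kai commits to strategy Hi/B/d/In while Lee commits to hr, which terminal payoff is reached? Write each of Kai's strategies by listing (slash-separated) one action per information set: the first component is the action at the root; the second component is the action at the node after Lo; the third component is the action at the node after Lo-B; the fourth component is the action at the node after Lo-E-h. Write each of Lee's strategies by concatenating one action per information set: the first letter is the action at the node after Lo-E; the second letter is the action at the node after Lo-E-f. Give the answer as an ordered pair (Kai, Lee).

(4, 9)

Trace the play path from the root:
  Kai plays Hi
→ terminal payoff (4, 9).
(Kai's choice at the node after Lo is never reached on this path, so it doesn't affect the outcome.)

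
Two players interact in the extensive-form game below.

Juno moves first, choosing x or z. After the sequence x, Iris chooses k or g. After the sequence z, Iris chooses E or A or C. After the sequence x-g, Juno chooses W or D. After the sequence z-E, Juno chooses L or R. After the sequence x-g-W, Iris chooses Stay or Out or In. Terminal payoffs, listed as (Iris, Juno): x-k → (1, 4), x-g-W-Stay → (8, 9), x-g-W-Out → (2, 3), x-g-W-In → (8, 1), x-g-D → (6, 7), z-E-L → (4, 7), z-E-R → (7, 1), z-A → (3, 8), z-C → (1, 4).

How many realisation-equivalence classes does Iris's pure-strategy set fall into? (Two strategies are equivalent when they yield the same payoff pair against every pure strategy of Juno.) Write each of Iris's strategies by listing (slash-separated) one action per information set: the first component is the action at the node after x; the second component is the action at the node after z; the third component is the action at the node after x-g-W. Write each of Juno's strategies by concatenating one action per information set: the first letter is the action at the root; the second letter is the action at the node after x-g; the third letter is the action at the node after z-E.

Iris has 18 pure strategies: k/E/Stay, k/E/Out, k/E/In, k/A/Stay, k/A/Out, k/A/In, k/C/Stay, k/C/Out, k/C/In, g/E/Stay, g/E/Out, g/E/In, g/A/Stay, g/A/Out, g/A/In, g/C/Stay, g/C/Out, g/C/In. Columns: xWL, xWR, xDL, xDR, zWL, zWR, zDL, zDR.
{k/E/Stay, k/E/Out, k/E/In} → row (1,4) (1,4) (1,4) (1,4) (4,7) (7,1) (4,7) (7,1)
{k/A/Stay, k/A/Out, k/A/In} → row (1,4) (1,4) (1,4) (1,4) (3,8) (3,8) (3,8) (3,8)
{k/C/Stay, k/C/Out, k/C/In} → row (1,4) (1,4) (1,4) (1,4) (1,4) (1,4) (1,4) (1,4)
{g/E/Stay} → row (8,9) (8,9) (6,7) (6,7) (4,7) (7,1) (4,7) (7,1)
{g/E/Out} → row (2,3) (2,3) (6,7) (6,7) (4,7) (7,1) (4,7) (7,1)
{g/E/In} → row (8,1) (8,1) (6,7) (6,7) (4,7) (7,1) (4,7) (7,1)
{g/A/Stay} → row (8,9) (8,9) (6,7) (6,7) (3,8) (3,8) (3,8) (3,8)
{g/A/Out} → row (2,3) (2,3) (6,7) (6,7) (3,8) (3,8) (3,8) (3,8)
{g/A/In} → row (8,1) (8,1) (6,7) (6,7) (3,8) (3,8) (3,8) (3,8)
{g/C/Stay} → row (8,9) (8,9) (6,7) (6,7) (1,4) (1,4) (1,4) (1,4)
{g/C/Out} → row (2,3) (2,3) (6,7) (6,7) (1,4) (1,4) (1,4) (1,4)
{g/C/In} → row (8,1) (8,1) (6,7) (6,7) (1,4) (1,4) (1,4) (1,4)
That's 12 distinct rows out of 18 strategies.

12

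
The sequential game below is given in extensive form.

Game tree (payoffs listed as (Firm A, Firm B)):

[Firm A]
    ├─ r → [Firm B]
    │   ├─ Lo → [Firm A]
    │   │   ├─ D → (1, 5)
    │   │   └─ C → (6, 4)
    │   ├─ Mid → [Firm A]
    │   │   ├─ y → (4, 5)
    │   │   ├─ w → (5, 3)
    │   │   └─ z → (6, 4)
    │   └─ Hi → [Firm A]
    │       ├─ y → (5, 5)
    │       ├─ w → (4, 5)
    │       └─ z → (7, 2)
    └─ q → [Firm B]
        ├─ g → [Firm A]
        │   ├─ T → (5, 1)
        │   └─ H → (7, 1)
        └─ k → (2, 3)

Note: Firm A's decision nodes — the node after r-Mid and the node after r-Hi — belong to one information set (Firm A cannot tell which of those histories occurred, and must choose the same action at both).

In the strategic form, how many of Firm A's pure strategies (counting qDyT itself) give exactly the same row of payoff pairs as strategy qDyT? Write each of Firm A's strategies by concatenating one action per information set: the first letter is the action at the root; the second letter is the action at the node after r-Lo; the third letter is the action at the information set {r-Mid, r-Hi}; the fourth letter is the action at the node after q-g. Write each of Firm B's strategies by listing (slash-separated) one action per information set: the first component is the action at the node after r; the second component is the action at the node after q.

6

Row for qDyT (columns Lo/g, Lo/k, Mid/g, Mid/k, Hi/g, Hi/k): (5,1) (2,3) (5,1) (2,3) (5,1) (2,3).
Under qDyT, Firm A's choice at the node after r-Lo and at the information set {r-Mid, r-Hi} can never be reached regardless of what Firm B does, so varying those choices leaves every outcome unchanged.
Holding the reachable choices fixed and varying the unreachable ones freely already gives 2 × 3 = 6 equivalent strategies.
No other strategy reproduces this row, so those 6 are the full class: qDyT, qDwT, qDzT, qCyT, qCwT, qCzT.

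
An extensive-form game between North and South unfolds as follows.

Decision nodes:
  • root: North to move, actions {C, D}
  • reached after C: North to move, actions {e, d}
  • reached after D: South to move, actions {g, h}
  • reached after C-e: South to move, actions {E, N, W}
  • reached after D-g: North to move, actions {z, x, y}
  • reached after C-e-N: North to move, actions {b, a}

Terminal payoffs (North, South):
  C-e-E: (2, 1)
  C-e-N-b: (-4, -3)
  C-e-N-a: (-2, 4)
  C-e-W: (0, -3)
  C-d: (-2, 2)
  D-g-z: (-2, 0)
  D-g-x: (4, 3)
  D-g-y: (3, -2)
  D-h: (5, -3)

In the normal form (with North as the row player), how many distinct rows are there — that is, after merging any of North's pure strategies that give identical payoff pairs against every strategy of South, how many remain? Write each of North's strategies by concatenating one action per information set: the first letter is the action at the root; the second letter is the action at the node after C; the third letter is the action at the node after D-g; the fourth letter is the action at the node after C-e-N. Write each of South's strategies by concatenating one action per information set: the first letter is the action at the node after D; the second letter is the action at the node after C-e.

6

North has 24 pure strategies: Cezb, Ceza, Cexb, Cexa, Ceyb, Ceya, Cdzb, Cdza, Cdxb, Cdxa, Cdyb, Cdya, Dezb, Deza, Dexb, Dexa, Deyb, Deya, Ddzb, Ddza, Ddxb, Ddxa, Ddyb, Ddya. Columns: gE, gN, gW, hE, hN, hW.
{Cezb, Cexb, Ceyb} → row (2,1) (-4,-3) (0,-3) (2,1) (-4,-3) (0,-3)
{Ceza, Cexa, Ceya} → row (2,1) (-2,4) (0,-3) (2,1) (-2,4) (0,-3)
{Cdzb, Cdza, Cdxb, Cdxa, Cdyb, Cdya} → row (-2,2) (-2,2) (-2,2) (-2,2) (-2,2) (-2,2)
{Dezb, Deza, Ddzb, Ddza} → row (-2,0) (-2,0) (-2,0) (5,-3) (5,-3) (5,-3)
{Dexb, Dexa, Ddxb, Ddxa} → row (4,3) (4,3) (4,3) (5,-3) (5,-3) (5,-3)
{Deyb, Deya, Ddyb, Ddya} → row (3,-2) (3,-2) (3,-2) (5,-3) (5,-3) (5,-3)
That's 6 distinct rows out of 24 strategies.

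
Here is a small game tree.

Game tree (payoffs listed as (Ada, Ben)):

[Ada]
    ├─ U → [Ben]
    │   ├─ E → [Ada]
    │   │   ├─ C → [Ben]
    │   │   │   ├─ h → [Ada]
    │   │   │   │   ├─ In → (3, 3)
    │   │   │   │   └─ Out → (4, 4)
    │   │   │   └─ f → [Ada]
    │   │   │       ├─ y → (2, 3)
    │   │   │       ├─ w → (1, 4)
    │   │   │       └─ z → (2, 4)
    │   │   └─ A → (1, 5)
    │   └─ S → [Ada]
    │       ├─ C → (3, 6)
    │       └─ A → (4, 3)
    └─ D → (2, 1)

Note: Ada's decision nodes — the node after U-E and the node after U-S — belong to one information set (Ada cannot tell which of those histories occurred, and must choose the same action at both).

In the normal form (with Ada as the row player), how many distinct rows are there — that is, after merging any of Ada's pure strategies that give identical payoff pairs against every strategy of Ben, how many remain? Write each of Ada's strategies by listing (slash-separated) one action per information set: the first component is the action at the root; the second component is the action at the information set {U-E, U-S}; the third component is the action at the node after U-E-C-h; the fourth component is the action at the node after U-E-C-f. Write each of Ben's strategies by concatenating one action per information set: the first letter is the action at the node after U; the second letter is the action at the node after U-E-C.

8

Ada has 24 pure strategies: U/C/In/y, U/C/In/w, U/C/In/z, U/C/Out/y, U/C/Out/w, U/C/Out/z, U/A/In/y, U/A/In/w, U/A/In/z, U/A/Out/y, U/A/Out/w, U/A/Out/z, D/C/In/y, D/C/In/w, D/C/In/z, D/C/Out/y, D/C/Out/w, D/C/Out/z, D/A/In/y, D/A/In/w, D/A/In/z, D/A/Out/y, D/A/Out/w, D/A/Out/z. Columns: Eh, Ef, Sh, Sf.
{U/C/In/y} → row (3,3) (2,3) (3,6) (3,6)
{U/C/In/w} → row (3,3) (1,4) (3,6) (3,6)
{U/C/In/z} → row (3,3) (2,4) (3,6) (3,6)
{U/C/Out/y} → row (4,4) (2,3) (3,6) (3,6)
{U/C/Out/w} → row (4,4) (1,4) (3,6) (3,6)
{U/C/Out/z} → row (4,4) (2,4) (3,6) (3,6)
{U/A/In/y, U/A/In/w, U/A/In/z, U/A/Out/y, U/A/Out/w, U/A/Out/z} → row (1,5) (1,5) (4,3) (4,3)
{D/C/In/y, D/C/In/w, D/C/In/z, D/C/Out/y, D/C/Out/w, D/C/Out/z, D/A/In/y, D/A/In/w, D/A/In/z, D/A/Out/y, D/A/Out/w, D/A/Out/z} → row (2,1) (2,1) (2,1) (2,1)
That's 8 distinct rows out of 24 strategies.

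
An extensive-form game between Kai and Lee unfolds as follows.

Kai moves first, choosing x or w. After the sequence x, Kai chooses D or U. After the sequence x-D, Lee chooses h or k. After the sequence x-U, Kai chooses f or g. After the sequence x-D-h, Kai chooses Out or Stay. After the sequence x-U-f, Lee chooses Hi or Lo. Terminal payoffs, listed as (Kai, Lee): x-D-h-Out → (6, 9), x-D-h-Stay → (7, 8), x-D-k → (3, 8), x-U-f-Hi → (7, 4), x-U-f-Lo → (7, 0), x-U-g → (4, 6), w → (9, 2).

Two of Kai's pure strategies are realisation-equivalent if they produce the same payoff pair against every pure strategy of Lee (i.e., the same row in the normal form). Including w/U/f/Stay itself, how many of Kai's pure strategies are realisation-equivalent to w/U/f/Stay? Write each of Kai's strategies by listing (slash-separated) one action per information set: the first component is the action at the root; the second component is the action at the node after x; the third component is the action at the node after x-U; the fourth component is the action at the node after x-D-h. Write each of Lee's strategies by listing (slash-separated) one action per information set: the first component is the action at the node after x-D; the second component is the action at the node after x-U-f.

Row for w/U/f/Stay (columns h/Hi, h/Lo, k/Hi, k/Lo): (9,2) (9,2) (9,2) (9,2).
Under w/U/f/Stay, Kai's choice at the node after x and at the node after x-U and at the node after x-D-h can never be reached regardless of what Lee does, so varying those choices leaves every outcome unchanged.
Holding the reachable choices fixed and varying the unreachable ones freely already gives 2 × 2 × 2 = 8 equivalent strategies.
No other strategy reproduces this row, so those 8 are the full class: w/D/f/Out, w/D/f/Stay, w/D/g/Out, w/D/g/Stay, w/U/f/Out, w/U/f/Stay, w/U/g/Out, w/U/g/Stay.

8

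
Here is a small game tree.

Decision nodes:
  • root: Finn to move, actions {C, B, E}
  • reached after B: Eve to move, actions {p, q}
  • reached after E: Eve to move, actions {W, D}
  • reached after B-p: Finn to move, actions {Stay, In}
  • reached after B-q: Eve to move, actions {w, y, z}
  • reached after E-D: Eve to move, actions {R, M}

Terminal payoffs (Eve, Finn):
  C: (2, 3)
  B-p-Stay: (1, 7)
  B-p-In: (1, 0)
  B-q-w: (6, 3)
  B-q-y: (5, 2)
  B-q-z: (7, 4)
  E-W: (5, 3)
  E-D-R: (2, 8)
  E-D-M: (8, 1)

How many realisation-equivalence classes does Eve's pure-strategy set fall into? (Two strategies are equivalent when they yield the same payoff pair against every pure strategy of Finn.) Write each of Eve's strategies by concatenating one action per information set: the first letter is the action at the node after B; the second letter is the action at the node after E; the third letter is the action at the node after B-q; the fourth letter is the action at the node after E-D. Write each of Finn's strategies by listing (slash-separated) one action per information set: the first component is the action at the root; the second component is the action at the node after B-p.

12

Eve has 24 pure strategies: pWwR, pWwM, pWyR, pWyM, pWzR, pWzM, pDwR, pDwM, pDyR, pDyM, pDzR, pDzM, qWwR, qWwM, qWyR, qWyM, qWzR, qWzM, qDwR, qDwM, qDyR, qDyM, qDzR, qDzM. Columns: C/Stay, C/In, B/Stay, B/In, E/Stay, E/In.
{pWwR, pWwM, pWyR, pWyM, pWzR, pWzM} → row (2,3) (2,3) (1,7) (1,0) (5,3) (5,3)
{pDwR, pDyR, pDzR} → row (2,3) (2,3) (1,7) (1,0) (2,8) (2,8)
{pDwM, pDyM, pDzM} → row (2,3) (2,3) (1,7) (1,0) (8,1) (8,1)
{qWwR, qWwM} → row (2,3) (2,3) (6,3) (6,3) (5,3) (5,3)
{qWyR, qWyM} → row (2,3) (2,3) (5,2) (5,2) (5,3) (5,3)
{qWzR, qWzM} → row (2,3) (2,3) (7,4) (7,4) (5,3) (5,3)
{qDwR} → row (2,3) (2,3) (6,3) (6,3) (2,8) (2,8)
{qDwM} → row (2,3) (2,3) (6,3) (6,3) (8,1) (8,1)
{qDyR} → row (2,3) (2,3) (5,2) (5,2) (2,8) (2,8)
{qDyM} → row (2,3) (2,3) (5,2) (5,2) (8,1) (8,1)
{qDzR} → row (2,3) (2,3) (7,4) (7,4) (2,8) (2,8)
{qDzM} → row (2,3) (2,3) (7,4) (7,4) (8,1) (8,1)
That's 12 distinct rows out of 24 strategies.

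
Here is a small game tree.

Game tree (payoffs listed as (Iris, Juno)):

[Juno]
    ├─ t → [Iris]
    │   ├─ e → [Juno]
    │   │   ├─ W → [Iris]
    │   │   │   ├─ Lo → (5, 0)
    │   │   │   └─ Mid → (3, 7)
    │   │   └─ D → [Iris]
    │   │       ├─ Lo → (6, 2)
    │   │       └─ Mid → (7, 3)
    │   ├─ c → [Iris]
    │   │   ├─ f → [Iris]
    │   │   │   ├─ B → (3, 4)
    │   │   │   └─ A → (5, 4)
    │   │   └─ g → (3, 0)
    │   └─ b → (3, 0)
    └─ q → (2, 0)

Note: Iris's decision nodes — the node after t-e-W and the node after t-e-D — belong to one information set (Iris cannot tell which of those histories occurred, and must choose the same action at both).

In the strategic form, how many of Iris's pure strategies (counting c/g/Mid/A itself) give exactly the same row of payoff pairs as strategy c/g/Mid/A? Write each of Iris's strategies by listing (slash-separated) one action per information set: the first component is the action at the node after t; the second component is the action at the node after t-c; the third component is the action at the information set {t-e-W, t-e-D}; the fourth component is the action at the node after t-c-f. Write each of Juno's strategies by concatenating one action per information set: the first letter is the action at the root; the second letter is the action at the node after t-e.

Row for c/g/Mid/A (columns tW, tD, qW, qD): (3,0) (3,0) (2,0) (2,0).
Under c/g/Mid/A, Iris's choice at the information set {t-e-W, t-e-D} and at the node after t-c-f can never be reached regardless of what Juno does, so varying those choices leaves every outcome unchanged.
Holding the reachable choices fixed and varying the unreachable ones freely already gives 2 × 2 = 4 equivalent strategies.
Checking the remaining rows, b/f/Lo/B, b/f/Lo/A, b/f/Mid/B, b/f/Mid/A, b/g/Lo/B, b/g/Lo/A, b/g/Mid/B, b/g/Mid/A also happen to give the same payoffs in every column, bringing the total to 12: c/g/Lo/B, c/g/Lo/A, c/g/Mid/B, c/g/Mid/A, b/f/Lo/B, b/f/Lo/A, b/f/Mid/B, b/f/Mid/A, b/g/Lo/B, b/g/Lo/A, b/g/Mid/B, b/g/Mid/A.

12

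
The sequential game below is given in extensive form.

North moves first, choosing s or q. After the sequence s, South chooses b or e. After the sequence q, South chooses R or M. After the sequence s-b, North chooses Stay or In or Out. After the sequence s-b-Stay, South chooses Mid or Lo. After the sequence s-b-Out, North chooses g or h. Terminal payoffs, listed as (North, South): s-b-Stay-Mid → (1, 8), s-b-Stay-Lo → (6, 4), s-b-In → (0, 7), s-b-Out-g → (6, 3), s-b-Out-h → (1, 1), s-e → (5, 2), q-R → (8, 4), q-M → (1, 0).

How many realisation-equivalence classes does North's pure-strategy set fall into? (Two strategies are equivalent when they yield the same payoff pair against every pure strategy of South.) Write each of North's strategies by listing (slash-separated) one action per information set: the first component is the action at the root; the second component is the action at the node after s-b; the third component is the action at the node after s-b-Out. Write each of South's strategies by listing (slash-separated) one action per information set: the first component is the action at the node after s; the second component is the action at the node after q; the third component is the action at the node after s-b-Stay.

North has 12 pure strategies: s/Stay/g, s/Stay/h, s/In/g, s/In/h, s/Out/g, s/Out/h, q/Stay/g, q/Stay/h, q/In/g, q/In/h, q/Out/g, q/Out/h. Columns: b/R/Mid, b/R/Lo, b/M/Mid, b/M/Lo, e/R/Mid, e/R/Lo, e/M/Mid, e/M/Lo.
{s/Stay/g, s/Stay/h} → row (1,8) (6,4) (1,8) (6,4) (5,2) (5,2) (5,2) (5,2)
{s/In/g, s/In/h} → row (0,7) (0,7) (0,7) (0,7) (5,2) (5,2) (5,2) (5,2)
{s/Out/g} → row (6,3) (6,3) (6,3) (6,3) (5,2) (5,2) (5,2) (5,2)
{s/Out/h} → row (1,1) (1,1) (1,1) (1,1) (5,2) (5,2) (5,2) (5,2)
{q/Stay/g, q/Stay/h, q/In/g, q/In/h, q/Out/g, q/Out/h} → row (8,4) (8,4) (1,0) (1,0) (8,4) (8,4) (1,0) (1,0)
That's 5 distinct rows out of 12 strategies.

5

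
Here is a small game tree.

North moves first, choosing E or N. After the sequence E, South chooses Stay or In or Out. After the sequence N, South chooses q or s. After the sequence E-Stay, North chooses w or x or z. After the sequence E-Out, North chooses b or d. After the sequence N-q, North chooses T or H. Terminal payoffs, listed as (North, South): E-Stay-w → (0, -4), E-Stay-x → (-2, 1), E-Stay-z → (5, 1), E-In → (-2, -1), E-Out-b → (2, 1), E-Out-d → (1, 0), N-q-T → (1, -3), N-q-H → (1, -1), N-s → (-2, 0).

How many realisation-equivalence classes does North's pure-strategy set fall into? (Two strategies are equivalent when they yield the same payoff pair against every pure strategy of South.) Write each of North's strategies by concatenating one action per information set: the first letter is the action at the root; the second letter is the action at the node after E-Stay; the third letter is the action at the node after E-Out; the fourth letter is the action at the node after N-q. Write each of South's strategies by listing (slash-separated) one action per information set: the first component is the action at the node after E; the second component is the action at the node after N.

8

North has 24 pure strategies: EwbT, EwbH, EwdT, EwdH, ExbT, ExbH, ExdT, ExdH, EzbT, EzbH, EzdT, EzdH, NwbT, NwbH, NwdT, NwdH, NxbT, NxbH, NxdT, NxdH, NzbT, NzbH, NzdT, NzdH. Columns: Stay/q, Stay/s, In/q, In/s, Out/q, Out/s.
{EwbT, EwbH} → row (0,-4) (0,-4) (-2,-1) (-2,-1) (2,1) (2,1)
{EwdT, EwdH} → row (0,-4) (0,-4) (-2,-1) (-2,-1) (1,0) (1,0)
{ExbT, ExbH} → row (-2,1) (-2,1) (-2,-1) (-2,-1) (2,1) (2,1)
{ExdT, ExdH} → row (-2,1) (-2,1) (-2,-1) (-2,-1) (1,0) (1,0)
{EzbT, EzbH} → row (5,1) (5,1) (-2,-1) (-2,-1) (2,1) (2,1)
{EzdT, EzdH} → row (5,1) (5,1) (-2,-1) (-2,-1) (1,0) (1,0)
{NwbT, NwdT, NxbT, NxdT, NzbT, NzdT} → row (1,-3) (-2,0) (1,-3) (-2,0) (1,-3) (-2,0)
{NwbH, NwdH, NxbH, NxdH, NzbH, NzdH} → row (1,-1) (-2,0) (1,-1) (-2,0) (1,-1) (-2,0)
That's 8 distinct rows out of 24 strategies.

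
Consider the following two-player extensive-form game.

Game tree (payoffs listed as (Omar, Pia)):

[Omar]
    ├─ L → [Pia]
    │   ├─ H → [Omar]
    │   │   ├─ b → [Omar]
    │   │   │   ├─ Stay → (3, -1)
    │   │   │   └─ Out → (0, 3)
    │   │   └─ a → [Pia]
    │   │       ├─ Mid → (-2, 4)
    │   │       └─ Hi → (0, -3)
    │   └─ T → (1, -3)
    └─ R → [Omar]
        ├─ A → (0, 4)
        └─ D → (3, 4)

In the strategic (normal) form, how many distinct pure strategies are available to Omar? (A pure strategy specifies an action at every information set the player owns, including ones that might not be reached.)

16

Omar owns the root with actions {L, R} — two choices.
Omar owns the node after R with actions {A, D} — two choices.
Omar owns the node after L-H with actions {b, a} — two choices.
Omar owns the node after L-H-b with actions {Stay, Out} — two choices.
A pure strategy fixes one action at each information set independently, so the count is the product 2 × 2 × 2 × 2 = 16.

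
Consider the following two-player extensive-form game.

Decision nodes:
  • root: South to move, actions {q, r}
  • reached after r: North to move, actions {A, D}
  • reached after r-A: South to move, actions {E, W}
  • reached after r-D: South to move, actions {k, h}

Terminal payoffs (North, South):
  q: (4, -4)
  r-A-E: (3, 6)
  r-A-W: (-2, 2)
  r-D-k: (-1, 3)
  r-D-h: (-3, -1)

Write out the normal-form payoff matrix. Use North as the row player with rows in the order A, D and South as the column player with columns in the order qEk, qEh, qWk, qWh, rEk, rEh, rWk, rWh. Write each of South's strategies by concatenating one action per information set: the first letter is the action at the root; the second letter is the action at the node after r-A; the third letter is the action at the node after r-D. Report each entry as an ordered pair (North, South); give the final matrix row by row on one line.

A: (4,-4) (4,-4) (4,-4) (4,-4) (3,6) (3,6) (-2,2) (-2,2) | D: (4,-4) (4,-4) (4,-4) (4,-4) (-1,3) (-3,-1) (-1,3) (-3,-1)

          qEk      qEh      qWk      qWh      rEk      rEh      rWk      rWh
   A   (4,-4)   (4,-4)   (4,-4)   (4,-4)    (3,6)    (3,6)   (-2,2)   (-2,2)
   D   (4,-4)   (4,-4)   (4,-4)   (4,-4)   (-1,3)  (-3,-1)   (-1,3)  (-3,-1)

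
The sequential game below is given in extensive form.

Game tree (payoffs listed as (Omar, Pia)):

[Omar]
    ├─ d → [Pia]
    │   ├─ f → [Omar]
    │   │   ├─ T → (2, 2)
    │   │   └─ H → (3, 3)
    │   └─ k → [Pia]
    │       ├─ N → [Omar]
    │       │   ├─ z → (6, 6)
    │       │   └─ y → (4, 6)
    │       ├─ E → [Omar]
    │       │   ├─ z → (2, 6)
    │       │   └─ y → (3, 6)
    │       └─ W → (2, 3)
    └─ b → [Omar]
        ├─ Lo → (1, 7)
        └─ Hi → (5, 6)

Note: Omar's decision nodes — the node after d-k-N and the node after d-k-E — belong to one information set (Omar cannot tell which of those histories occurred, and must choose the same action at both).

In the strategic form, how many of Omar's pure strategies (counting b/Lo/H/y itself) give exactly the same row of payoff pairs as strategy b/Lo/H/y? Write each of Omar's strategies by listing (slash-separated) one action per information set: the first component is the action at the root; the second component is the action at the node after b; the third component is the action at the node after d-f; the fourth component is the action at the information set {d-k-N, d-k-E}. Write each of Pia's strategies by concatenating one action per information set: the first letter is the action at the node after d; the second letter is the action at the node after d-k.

Row for b/Lo/H/y (columns fN, fE, fW, kN, kE, kW): (1,7) (1,7) (1,7) (1,7) (1,7) (1,7).
Under b/Lo/H/y, Omar's choice at the node after d-f and at the information set {d-k-N, d-k-E} can never be reached regardless of what Pia does, so varying those choices leaves every outcome unchanged.
Holding the reachable choices fixed and varying the unreachable ones freely already gives 2 × 2 = 4 equivalent strategies.
No other strategy reproduces this row, so those 4 are the full class: b/Lo/T/z, b/Lo/T/y, b/Lo/H/z, b/Lo/H/y.

4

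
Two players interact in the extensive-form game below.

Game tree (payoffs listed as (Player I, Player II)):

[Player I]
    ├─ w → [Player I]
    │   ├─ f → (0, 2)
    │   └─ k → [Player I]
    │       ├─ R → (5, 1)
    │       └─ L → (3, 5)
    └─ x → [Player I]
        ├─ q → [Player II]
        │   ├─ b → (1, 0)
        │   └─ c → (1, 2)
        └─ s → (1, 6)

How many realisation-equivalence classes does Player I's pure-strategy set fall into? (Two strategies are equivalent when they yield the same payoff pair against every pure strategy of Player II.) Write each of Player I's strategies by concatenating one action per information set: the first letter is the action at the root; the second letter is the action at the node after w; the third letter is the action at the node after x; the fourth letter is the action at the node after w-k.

5

Player I has 16 pure strategies: wfqR, wfqL, wfsR, wfsL, wkqR, wkqL, wksR, wksL, xfqR, xfqL, xfsR, xfsL, xkqR, xkqL, xksR, xksL. Columns: b, c.
{wfqR, wfqL, wfsR, wfsL} → row (0,2) (0,2)
{wkqR, wksR} → row (5,1) (5,1)
{wkqL, wksL} → row (3,5) (3,5)
{xfqR, xfqL, xkqR, xkqL} → row (1,0) (1,2)
{xfsR, xfsL, xksR, xksL} → row (1,6) (1,6)
That's 5 distinct rows out of 16 strategies.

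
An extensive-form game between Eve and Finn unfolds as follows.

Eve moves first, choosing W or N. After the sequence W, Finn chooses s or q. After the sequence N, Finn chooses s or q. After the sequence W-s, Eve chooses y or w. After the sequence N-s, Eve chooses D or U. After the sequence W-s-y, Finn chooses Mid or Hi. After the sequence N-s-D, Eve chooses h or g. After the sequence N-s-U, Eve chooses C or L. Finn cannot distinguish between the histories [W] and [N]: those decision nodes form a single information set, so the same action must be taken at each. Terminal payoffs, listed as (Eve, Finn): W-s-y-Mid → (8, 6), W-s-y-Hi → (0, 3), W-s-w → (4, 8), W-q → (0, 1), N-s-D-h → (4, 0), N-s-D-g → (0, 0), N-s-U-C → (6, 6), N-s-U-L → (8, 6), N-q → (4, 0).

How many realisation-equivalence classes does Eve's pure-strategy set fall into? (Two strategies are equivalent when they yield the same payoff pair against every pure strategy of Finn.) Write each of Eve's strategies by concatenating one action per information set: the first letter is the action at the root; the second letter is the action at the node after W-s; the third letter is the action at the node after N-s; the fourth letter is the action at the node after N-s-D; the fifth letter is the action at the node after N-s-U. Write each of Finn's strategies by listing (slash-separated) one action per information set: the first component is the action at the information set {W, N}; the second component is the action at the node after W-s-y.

Eve has 32 pure strategies: WyDhC, WyDhL, WyDgC, WyDgL, WyUhC, WyUhL, WyUgC, WyUgL, WwDhC, WwDhL, WwDgC, WwDgL, WwUhC, WwUhL, WwUgC, WwUgL, NyDhC, NyDhL, NyDgC, NyDgL, NyUhC, NyUhL, NyUgC, NyUgL, NwDhC, NwDhL, NwDgC, NwDgL, NwUhC, NwUhL, NwUgC, NwUgL. Columns: s/Mid, s/Hi, q/Mid, q/Hi.
{WyDhC, WyDhL, WyDgC, WyDgL, WyUhC, WyUhL, WyUgC, WyUgL} → row (8,6) (0,3) (0,1) (0,1)
{WwDhC, WwDhL, WwDgC, WwDgL, WwUhC, WwUhL, WwUgC, WwUgL} → row (4,8) (4,8) (0,1) (0,1)
{NyDhC, NyDhL, NwDhC, NwDhL} → row (4,0) (4,0) (4,0) (4,0)
{NyDgC, NyDgL, NwDgC, NwDgL} → row (0,0) (0,0) (4,0) (4,0)
{NyUhC, NyUgC, NwUhC, NwUgC} → row (6,6) (6,6) (4,0) (4,0)
{NyUhL, NyUgL, NwUhL, NwUgL} → row (8,6) (8,6) (4,0) (4,0)
That's 6 distinct rows out of 32 strategies.

6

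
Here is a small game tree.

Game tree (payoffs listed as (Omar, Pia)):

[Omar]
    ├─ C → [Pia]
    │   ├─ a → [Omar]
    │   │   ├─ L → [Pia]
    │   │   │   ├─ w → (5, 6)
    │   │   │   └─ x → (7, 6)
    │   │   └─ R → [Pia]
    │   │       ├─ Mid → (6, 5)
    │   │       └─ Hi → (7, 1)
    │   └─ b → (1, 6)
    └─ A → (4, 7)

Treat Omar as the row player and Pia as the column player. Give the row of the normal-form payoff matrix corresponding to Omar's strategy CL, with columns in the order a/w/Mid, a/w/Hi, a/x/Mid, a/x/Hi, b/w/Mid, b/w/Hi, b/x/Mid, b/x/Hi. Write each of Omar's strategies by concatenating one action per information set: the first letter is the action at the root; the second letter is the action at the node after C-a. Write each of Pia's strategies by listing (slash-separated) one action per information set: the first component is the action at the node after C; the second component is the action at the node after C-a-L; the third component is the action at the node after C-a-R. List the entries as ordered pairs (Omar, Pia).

(5,6) (5,6) (7,6) (7,6) (1,6) (1,6) (1,6) (1,6)

vs a/w/Mid: Omar plays C → Pia plays a at [C] → Omar plays L at [C-a] → Pia plays w at [C-a-L] → (5, 6)
vs a/w/Hi: Omar plays C → Pia plays a at [C] → Omar plays L at [C-a] → Pia plays w at [C-a-L] → (5, 6)
vs a/x/Mid: Omar plays C → Pia plays a at [C] → Omar plays L at [C-a] → Pia plays x at [C-a-L] → (7, 6)
vs a/x/Hi: Omar plays C → Pia plays a at [C] → Omar plays L at [C-a] → Pia plays x at [C-a-L] → (7, 6)
vs b/w/Mid: Omar plays C → Pia plays b at [C] → (1, 6)
vs b/w/Hi: Omar plays C → Pia plays b at [C] → (1, 6)
vs b/x/Mid: Omar plays C → Pia plays b at [C] → (1, 6)
vs b/x/Hi: Omar plays C → Pia plays b at [C] → (1, 6)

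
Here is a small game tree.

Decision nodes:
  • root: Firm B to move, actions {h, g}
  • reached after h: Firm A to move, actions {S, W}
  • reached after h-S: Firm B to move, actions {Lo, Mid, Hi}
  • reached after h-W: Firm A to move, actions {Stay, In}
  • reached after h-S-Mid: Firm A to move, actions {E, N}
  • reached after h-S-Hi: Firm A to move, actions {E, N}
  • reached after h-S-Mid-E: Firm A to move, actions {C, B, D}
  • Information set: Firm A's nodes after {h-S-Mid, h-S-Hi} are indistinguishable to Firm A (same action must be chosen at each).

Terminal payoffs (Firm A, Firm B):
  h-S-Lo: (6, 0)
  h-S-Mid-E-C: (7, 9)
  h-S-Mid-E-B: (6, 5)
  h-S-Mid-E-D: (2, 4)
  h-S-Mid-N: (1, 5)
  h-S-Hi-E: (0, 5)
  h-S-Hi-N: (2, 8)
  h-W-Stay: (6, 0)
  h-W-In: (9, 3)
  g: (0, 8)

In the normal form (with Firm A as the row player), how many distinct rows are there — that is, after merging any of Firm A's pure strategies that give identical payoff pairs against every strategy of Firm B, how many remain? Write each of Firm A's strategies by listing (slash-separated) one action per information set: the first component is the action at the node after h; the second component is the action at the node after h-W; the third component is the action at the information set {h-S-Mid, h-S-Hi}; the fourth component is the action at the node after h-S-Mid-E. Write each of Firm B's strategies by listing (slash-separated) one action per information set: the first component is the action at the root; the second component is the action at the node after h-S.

6

Firm A has 24 pure strategies: S/Stay/E/C, S/Stay/E/B, S/Stay/E/D, S/Stay/N/C, S/Stay/N/B, S/Stay/N/D, S/In/E/C, S/In/E/B, S/In/E/D, S/In/N/C, S/In/N/B, S/In/N/D, W/Stay/E/C, W/Stay/E/B, W/Stay/E/D, W/Stay/N/C, W/Stay/N/B, W/Stay/N/D, W/In/E/C, W/In/E/B, W/In/E/D, W/In/N/C, W/In/N/B, W/In/N/D. Columns: h/Lo, h/Mid, h/Hi, g/Lo, g/Mid, g/Hi.
{S/Stay/E/C, S/In/E/C} → row (6,0) (7,9) (0,5) (0,8) (0,8) (0,8)
{S/Stay/E/B, S/In/E/B} → row (6,0) (6,5) (0,5) (0,8) (0,8) (0,8)
{S/Stay/E/D, S/In/E/D} → row (6,0) (2,4) (0,5) (0,8) (0,8) (0,8)
{S/Stay/N/C, S/Stay/N/B, S/Stay/N/D, S/In/N/C, S/In/N/B, S/In/N/D} → row (6,0) (1,5) (2,8) (0,8) (0,8) (0,8)
{W/Stay/E/C, W/Stay/E/B, W/Stay/E/D, W/Stay/N/C, W/Stay/N/B, W/Stay/N/D} → row (6,0) (6,0) (6,0) (0,8) (0,8) (0,8)
{W/In/E/C, W/In/E/B, W/In/E/D, W/In/N/C, W/In/N/B, W/In/N/D} → row (9,3) (9,3) (9,3) (0,8) (0,8) (0,8)
That's 6 distinct rows out of 24 strategies.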